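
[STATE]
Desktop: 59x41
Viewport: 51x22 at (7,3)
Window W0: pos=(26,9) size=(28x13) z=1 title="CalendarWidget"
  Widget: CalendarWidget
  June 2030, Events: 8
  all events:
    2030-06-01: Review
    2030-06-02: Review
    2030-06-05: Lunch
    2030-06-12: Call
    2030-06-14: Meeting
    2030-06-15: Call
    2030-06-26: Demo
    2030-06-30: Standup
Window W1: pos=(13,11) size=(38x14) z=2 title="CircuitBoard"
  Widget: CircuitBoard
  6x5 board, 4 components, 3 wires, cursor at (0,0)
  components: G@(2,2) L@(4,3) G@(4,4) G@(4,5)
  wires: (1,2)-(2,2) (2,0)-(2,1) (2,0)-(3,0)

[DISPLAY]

                                                   
                                                   
                                                   
                                                   
                                                   
                                                   
                   ┏━━━━━━━━━━━━━━━━━━━━━━━━━━┓    
                   ┃ CalendarWidget           ┃    
      ┏━━━━━━━━━━━━━━━━━━━━━━━━━━━━━━━━━━━━┓──┨    
      ┃ CircuitBoard                       ┃  ┃    
      ┠────────────────────────────────────┨  ┃    
      ┃   0 1 2 3 4 5                      ┃  ┃    
      ┃0  [.]                              ┃  ┃    
      ┃                                    ┃  ┃    
      ┃1           ·                       ┃  ┃    
      ┃            │                       ┃  ┃    
      ┃2   · ─ ·   G                       ┃  ┃    
      ┃    │                               ┃  ┃    
      ┃3   ·                               ┃━━┛    
      ┃                                    ┃       
      ┃4               L   G   G           ┃       
      ┗━━━━━━━━━━━━━━━━━━━━━━━━━━━━━━━━━━━━┛       


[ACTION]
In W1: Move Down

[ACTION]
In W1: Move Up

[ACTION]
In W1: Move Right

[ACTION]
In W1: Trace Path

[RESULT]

                                                   
                                                   
                                                   
                                                   
                                                   
                                                   
                   ┏━━━━━━━━━━━━━━━━━━━━━━━━━━┓    
                   ┃ CalendarWidget           ┃    
      ┏━━━━━━━━━━━━━━━━━━━━━━━━━━━━━━━━━━━━┓──┨    
      ┃ CircuitBoard                       ┃  ┃    
      ┠────────────────────────────────────┨  ┃    
      ┃   0 1 2 3 4 5                      ┃  ┃    
      ┃0      [.]                          ┃  ┃    
      ┃                                    ┃  ┃    
      ┃1           ·                       ┃  ┃    
      ┃            │                       ┃  ┃    
      ┃2   · ─ ·   G                       ┃  ┃    
      ┃    │                               ┃  ┃    
      ┃3   ·                               ┃━━┛    
      ┃                                    ┃       
      ┃4               L   G   G           ┃       
      ┗━━━━━━━━━━━━━━━━━━━━━━━━━━━━━━━━━━━━┛       


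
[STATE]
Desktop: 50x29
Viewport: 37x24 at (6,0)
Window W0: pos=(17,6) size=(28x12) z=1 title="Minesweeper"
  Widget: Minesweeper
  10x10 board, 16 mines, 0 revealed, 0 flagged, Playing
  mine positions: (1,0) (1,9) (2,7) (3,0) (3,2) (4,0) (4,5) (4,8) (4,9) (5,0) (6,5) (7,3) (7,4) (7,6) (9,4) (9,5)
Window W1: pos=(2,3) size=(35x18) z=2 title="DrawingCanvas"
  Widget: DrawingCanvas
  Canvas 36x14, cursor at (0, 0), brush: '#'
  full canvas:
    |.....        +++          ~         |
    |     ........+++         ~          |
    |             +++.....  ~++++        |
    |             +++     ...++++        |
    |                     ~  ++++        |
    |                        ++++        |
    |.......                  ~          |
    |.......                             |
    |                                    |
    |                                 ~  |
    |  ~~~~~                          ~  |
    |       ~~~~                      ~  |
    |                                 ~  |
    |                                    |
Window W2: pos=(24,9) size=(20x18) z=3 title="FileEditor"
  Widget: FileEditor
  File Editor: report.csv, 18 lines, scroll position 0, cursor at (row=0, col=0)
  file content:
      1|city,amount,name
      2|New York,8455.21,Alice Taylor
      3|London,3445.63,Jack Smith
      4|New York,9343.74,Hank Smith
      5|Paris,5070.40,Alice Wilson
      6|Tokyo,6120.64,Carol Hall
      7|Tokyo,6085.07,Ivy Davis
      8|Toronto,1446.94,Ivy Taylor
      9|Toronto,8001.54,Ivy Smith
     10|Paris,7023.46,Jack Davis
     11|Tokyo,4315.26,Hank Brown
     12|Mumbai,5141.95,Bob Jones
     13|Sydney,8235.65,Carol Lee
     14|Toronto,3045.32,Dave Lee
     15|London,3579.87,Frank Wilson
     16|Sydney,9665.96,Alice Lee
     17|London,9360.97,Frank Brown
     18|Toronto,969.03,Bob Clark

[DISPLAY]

                                     
                                     
                                     
━━━━━━━━━━━━━━━━━━━━━━━━━━━━━━┓      
awingCanvas                   ┃      
──────────────────────────────┨      
..        +++          ~      ┃━━━━━━
  ........+++         ~       ┃      
          +++.....  ~++++     ┃──────
          +++     ┏━━━━━━━━━━━━━━━━━━
                  ┃ FileEditor       
                  ┠──────────────────
....              ┃█ity,amount,name ▲
....              ┃New York,8455.21,█
                  ┃London,3445.63,Ja░
                  ┃New York,9343.74,░
~~~~              ┃Paris,5070.40,Ali░
    ~~~~          ┃Tokyo,6120.64,Car░
                  ┃Tokyo,6085.07,Ivy░
                  ┃Toronto,1446.94,I░
━━━━━━━━━━━━━━━━━━┃Toronto,8001.54,I░
                  ┃Paris,7023.46,Jac░
                  ┃Tokyo,4315.26,Han░
                  ┃Mumbai,5141.95,Bo░


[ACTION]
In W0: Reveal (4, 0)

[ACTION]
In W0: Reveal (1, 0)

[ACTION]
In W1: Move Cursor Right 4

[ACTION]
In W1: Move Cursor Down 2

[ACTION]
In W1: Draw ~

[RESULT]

                                     
                                     
                                     
━━━━━━━━━━━━━━━━━━━━━━━━━━━━━━┓      
awingCanvas                   ┃      
──────────────────────────────┨      
..        +++          ~      ┃━━━━━━
  ........+++         ~       ┃      
 ~        +++.....  ~++++     ┃──────
          +++     ┏━━━━━━━━━━━━━━━━━━
                  ┃ FileEditor       
                  ┠──────────────────
....              ┃█ity,amount,name ▲
....              ┃New York,8455.21,█
                  ┃London,3445.63,Ja░
                  ┃New York,9343.74,░
~~~~              ┃Paris,5070.40,Ali░
    ~~~~          ┃Tokyo,6120.64,Car░
                  ┃Tokyo,6085.07,Ivy░
                  ┃Toronto,1446.94,I░
━━━━━━━━━━━━━━━━━━┃Toronto,8001.54,I░
                  ┃Paris,7023.46,Jac░
                  ┃Tokyo,4315.26,Han░
                  ┃Mumbai,5141.95,Bo░


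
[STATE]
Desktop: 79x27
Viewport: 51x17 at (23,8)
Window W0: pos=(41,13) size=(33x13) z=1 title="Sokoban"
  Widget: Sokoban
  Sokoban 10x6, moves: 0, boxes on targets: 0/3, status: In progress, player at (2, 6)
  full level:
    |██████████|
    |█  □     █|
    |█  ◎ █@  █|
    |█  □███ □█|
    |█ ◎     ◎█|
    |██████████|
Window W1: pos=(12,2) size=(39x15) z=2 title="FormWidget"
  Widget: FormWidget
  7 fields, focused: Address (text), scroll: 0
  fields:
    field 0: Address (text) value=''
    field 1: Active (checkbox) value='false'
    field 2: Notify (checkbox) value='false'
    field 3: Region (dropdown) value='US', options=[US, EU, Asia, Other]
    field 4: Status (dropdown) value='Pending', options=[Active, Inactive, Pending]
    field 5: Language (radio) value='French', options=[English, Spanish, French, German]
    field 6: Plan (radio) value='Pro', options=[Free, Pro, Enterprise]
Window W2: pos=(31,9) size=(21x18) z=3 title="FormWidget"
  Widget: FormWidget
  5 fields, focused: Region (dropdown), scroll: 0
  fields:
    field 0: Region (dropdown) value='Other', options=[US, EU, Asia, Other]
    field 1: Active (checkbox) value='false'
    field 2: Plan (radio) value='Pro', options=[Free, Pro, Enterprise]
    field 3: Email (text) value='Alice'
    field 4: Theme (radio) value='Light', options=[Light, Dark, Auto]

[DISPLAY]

    [US                  ▼]┃                       
    [Pen┏━━━━━━━━━━━━━━━━━━━┓                      
:   ( ) ┃ FormWidget        ┃                      
    ( ) ┠───────────────────┨                      
        ┃> Region:     [Ot▼]┃                      
        ┃  Active:     [ ]  ┃━━━━━━━━━━━━━━━━━━━━━┓
        ┃  Plan:       ( ) F┃                     ┃
        ┃  Email:      [Ali]┃─────────────────────┨
━━━━━━━━┃  Theme:      (●) L┃                     ┃
        ┃                   ┃                     ┃
        ┃                   ┃                     ┃
        ┃                   ┃                     ┃
        ┃                   ┃                     ┃
        ┃                   ┃                     ┃
        ┃                   ┃0/3                  ┃
        ┃                   ┃                     ┃
        ┃                   ┃                     ┃


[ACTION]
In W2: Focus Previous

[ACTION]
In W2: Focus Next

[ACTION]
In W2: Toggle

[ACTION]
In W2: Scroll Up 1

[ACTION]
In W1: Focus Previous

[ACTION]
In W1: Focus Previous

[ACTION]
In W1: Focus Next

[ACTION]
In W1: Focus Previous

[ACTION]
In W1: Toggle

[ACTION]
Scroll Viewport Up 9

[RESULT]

                                                   
                                                   
━━━━━━━━━━━━━━━━━━━━━━━━━━━┓                       
t                          ┃                       
───────────────────────────┨                       
    [                     ]┃                       
    [ ]                    ┃                       
    [ ]                    ┃                       
    [US                  ▼]┃                       
    [Pen┏━━━━━━━━━━━━━━━━━━━┓                      
:   ( ) ┃ FormWidget        ┃                      
    ( ) ┠───────────────────┨                      
        ┃> Region:     [Ot▼]┃                      
        ┃  Active:     [ ]  ┃━━━━━━━━━━━━━━━━━━━━━┓
        ┃  Plan:       ( ) F┃                     ┃
        ┃  Email:      [Ali]┃─────────────────────┨
━━━━━━━━┃  Theme:      (●) L┃                     ┃


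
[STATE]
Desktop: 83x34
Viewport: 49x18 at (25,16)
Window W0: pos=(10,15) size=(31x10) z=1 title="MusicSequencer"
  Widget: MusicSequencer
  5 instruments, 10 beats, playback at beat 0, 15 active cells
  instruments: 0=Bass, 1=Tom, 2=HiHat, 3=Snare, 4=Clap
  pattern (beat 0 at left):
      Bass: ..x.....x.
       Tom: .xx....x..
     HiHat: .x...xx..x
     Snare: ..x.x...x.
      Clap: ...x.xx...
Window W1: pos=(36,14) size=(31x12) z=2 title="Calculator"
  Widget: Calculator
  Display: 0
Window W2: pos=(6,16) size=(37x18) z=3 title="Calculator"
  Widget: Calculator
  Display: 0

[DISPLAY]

━━━━━━━━━━━━━━━━━┓───────────────────────┨       
                 ┃                      0┃       
─────────────────┨──┬───┬───┐            ┃       
                0┃8 │ 9 │ ÷ │            ┃       
                 ┃──┼───┼───┤            ┃       
                 ┃5 │ 6 │ × │            ┃       
                 ┃──┼───┼───┤            ┃       
                 ┃2 │ 3 │ - │            ┃       
                 ┃──┴───┴───┘            ┃       
                 ┃━━━━━━━━━━━━━━━━━━━━━━━┛       
                 ┃                               
                 ┃                               
                 ┃                               
                 ┃                               
                 ┃                               
                 ┃                               
                 ┃                               
━━━━━━━━━━━━━━━━━┛                               


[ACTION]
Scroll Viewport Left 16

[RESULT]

━━━━━━━━━━━━━━━━━━━━━━━━━━━━━━━━━┓───────────────
alculator                        ┃               
─────────────────────────────────┨──┬───┬───┐    
                                0┃8 │ 9 │ ÷ │    
──┬───┬───┬───┐                  ┃──┼───┼───┤    
7 │ 8 │ 9 │ ÷ │                  ┃5 │ 6 │ × │    
──┼───┼───┼───┤                  ┃──┼───┼───┤    
4 │ 5 │ 6 │ × │                  ┃2 │ 3 │ - │    
──┼───┼───┼───┤                  ┃──┴───┴───┘    
1 │ 2 │ 3 │ - │                  ┃━━━━━━━━━━━━━━━
──┼───┼───┼───┤                  ┃               
0 │ . │ = │ + │                  ┃               
──┼───┼───┼───┤                  ┃               
C │ MC│ MR│ M+│                  ┃               
──┴───┴───┴───┘                  ┃               
                                 ┃               
                                 ┃               
━━━━━━━━━━━━━━━━━━━━━━━━━━━━━━━━━┛               


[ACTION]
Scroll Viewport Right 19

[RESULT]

━━━━━━━━━━━━━━┓───────────────────────┨          
              ┃                      0┃          
──────────────┨──┬───┬───┐            ┃          
             0┃8 │ 9 │ ÷ │            ┃          
              ┃──┼───┼───┤            ┃          
              ┃5 │ 6 │ × │            ┃          
              ┃──┼───┼───┤            ┃          
              ┃2 │ 3 │ - │            ┃          
              ┃──┴───┴───┘            ┃          
              ┃━━━━━━━━━━━━━━━━━━━━━━━┛          
              ┃                                  
              ┃                                  
              ┃                                  
              ┃                                  
              ┃                                  
              ┃                                  
              ┃                                  
━━━━━━━━━━━━━━┛                                  


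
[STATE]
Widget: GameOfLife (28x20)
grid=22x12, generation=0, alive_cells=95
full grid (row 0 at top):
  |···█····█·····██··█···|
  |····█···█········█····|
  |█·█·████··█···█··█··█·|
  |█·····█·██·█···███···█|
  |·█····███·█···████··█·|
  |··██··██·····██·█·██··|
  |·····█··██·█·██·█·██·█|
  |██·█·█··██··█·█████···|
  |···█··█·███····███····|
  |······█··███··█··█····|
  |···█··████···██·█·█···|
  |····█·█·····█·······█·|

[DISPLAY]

Gen: 0                      
···█····█·····██··█···      
····█···█········█····      
█·█·████··█···█··█··█·      
█·····█·██·█···███···█      
·█····███·█···████··█·      
··██··██·····██·█·██··      
·····█··██·█·██·█·██·█      
██·█·█··██··█·█████···      
···█··█·███····███····      
······█··███··█··█····      
···█··████···██·█·█···      
····█·█·····█·······█·      
                            
                            
                            
                            
                            
                            
                            


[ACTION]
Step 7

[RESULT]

Gen: 7                      
···█·····█············      
··█······█············      
·█·······█····███·····      
··█···█········█····██      
·····█··········█··██·      
·········█·██·········      
········██··█·········      
██······█·██··········      
·█·····██·············      
········█·············      
······█··█············      
·······██·············      
                            
                            
                            
                            
                            
                            
                            


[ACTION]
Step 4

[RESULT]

Gen: 11                     
·········█·····█······      
·██······█···██·█·····      
·██·····█·█··██·█···█·      
·············███···█·█      
········██·········█·█      
···········███······█·      
············█·········      
██········██··········      
██····██··············      
······██·██···········      
······██·██···········      
········█·············      
                            
                            
                            
                            
                            
                            
                            


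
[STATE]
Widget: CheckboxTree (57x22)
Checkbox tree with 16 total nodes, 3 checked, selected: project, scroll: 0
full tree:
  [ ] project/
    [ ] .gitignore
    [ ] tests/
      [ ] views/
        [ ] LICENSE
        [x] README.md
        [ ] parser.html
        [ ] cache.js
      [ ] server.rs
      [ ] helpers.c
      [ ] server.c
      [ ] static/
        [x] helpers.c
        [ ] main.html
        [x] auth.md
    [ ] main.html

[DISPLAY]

>[-] project/                                            
   [ ] .gitignore                                        
   [-] tests/                                            
     [-] views/                                          
       [ ] LICENSE                                       
       [x] README.md                                     
       [ ] parser.html                                   
       [ ] cache.js                                      
     [ ] server.rs                                       
     [ ] helpers.c                                       
     [ ] server.c                                        
     [-] static/                                         
       [x] helpers.c                                     
       [ ] main.html                                     
       [x] auth.md                                       
   [ ] main.html                                         
                                                         
                                                         
                                                         
                                                         
                                                         
                                                         


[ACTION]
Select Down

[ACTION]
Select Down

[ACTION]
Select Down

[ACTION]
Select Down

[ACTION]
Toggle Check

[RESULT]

 [-] project/                                            
   [ ] .gitignore                                        
   [-] tests/                                            
     [-] views/                                          
>      [x] LICENSE                                       
       [x] README.md                                     
       [ ] parser.html                                   
       [ ] cache.js                                      
     [ ] server.rs                                       
     [ ] helpers.c                                       
     [ ] server.c                                        
     [-] static/                                         
       [x] helpers.c                                     
       [ ] main.html                                     
       [x] auth.md                                       
   [ ] main.html                                         
                                                         
                                                         
                                                         
                                                         
                                                         
                                                         


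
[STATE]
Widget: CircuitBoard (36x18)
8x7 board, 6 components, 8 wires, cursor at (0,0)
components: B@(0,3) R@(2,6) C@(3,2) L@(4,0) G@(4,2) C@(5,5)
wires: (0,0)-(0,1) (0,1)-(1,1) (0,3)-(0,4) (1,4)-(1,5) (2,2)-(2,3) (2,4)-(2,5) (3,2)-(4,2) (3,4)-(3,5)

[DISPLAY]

   0 1 2 3 4 5 6 7                  
0  [.]─ ·       B ─ ·               
        │                           
1       ·           · ─ ·           
                                    
2           · ─ ·   · ─ ·   R       
                                    
3           C       · ─ ·           
            │                       
4   L       G                       
                                    
5                       C           
                                    
6                                   
Cursor: (0,0)                       
                                    
                                    
                                    


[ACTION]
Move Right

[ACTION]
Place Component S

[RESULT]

   0 1 2 3 4 5 6 7                  
0   · ─[S]      B ─ ·               
        │                           
1       ·           · ─ ·           
                                    
2           · ─ ·   · ─ ·   R       
                                    
3           C       · ─ ·           
            │                       
4   L       G                       
                                    
5                       C           
                                    
6                                   
Cursor: (0,1)                       
                                    
                                    
                                    


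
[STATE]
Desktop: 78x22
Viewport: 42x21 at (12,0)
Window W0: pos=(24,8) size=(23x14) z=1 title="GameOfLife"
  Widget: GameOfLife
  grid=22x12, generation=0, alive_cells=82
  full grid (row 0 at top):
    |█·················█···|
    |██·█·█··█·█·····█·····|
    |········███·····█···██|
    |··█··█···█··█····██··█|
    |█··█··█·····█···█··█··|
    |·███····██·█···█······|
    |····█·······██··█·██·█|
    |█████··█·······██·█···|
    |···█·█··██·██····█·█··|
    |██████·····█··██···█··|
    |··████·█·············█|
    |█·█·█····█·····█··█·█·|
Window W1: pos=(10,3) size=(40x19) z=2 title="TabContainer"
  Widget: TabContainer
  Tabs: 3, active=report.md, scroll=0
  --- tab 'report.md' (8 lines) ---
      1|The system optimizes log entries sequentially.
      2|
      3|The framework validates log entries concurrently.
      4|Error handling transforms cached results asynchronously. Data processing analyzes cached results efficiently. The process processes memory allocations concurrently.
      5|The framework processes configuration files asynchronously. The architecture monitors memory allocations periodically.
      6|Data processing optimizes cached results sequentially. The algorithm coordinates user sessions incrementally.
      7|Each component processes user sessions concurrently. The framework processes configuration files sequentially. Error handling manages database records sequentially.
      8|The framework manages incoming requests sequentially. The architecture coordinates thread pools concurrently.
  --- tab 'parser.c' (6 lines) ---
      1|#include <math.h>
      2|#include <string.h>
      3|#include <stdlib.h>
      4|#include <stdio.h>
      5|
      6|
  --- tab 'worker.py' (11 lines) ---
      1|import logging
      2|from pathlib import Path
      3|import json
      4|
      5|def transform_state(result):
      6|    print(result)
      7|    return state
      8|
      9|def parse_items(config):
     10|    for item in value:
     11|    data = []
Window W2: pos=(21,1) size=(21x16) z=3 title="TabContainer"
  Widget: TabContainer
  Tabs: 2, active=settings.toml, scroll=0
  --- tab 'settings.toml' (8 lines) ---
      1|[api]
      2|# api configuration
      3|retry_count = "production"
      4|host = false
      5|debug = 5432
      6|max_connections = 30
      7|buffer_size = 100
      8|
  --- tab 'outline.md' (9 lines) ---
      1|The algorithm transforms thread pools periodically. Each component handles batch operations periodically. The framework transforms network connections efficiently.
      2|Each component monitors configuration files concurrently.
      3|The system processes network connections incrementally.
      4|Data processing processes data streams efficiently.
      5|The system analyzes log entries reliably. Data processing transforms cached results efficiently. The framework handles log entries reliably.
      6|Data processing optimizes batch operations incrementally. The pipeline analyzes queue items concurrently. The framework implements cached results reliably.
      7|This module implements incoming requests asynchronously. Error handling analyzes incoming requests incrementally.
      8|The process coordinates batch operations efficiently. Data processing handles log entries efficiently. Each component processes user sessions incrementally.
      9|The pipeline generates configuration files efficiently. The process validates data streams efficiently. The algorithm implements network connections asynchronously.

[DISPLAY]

                                          
         ┏━━━━━━━━━━━━━━━━━━━┓            
         ┃ TabContainer      ┃            
━━━━━━━━━┠───────────────────┨━━━━━━━┓    
TabContai┃[settings.toml]│ ou┃       ┃    
─────────┃───────────────────┃───────┨    
report.md┃[api]              ┃py     ┃    
─────────┃# api configuration┃───────┃    
he system┃retry_count = "prod┃s seque┃    
         ┃host = false       ┃       ┃    
he framew┃debug = 5432       ┃ries co┃    
rror hand┃max_connections = 3┃d resul┃    
he framew┃buffer_size = 100  ┃ration ┃    
ata proce┃                   ┃d resul┃    
ach compo┃                   ┃essions┃    
he framew┃                   ┃request┃    
         ┗━━━━━━━━━━━━━━━━━━━┛       ┃    
                                     ┃    
                                     ┃    
                                     ┃    
                                     ┃    


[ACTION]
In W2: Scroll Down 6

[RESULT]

                                          
         ┏━━━━━━━━━━━━━━━━━━━┓            
         ┃ TabContainer      ┃            
━━━━━━━━━┠───────────────────┨━━━━━━━┓    
TabContai┃[settings.toml]│ ou┃       ┃    
─────────┃───────────────────┃───────┨    
report.md┃buffer_size = 100  ┃py     ┃    
─────────┃                   ┃───────┃    
he system┃                   ┃s seque┃    
         ┃                   ┃       ┃    
he framew┃                   ┃ries co┃    
rror hand┃                   ┃d resul┃    
he framew┃                   ┃ration ┃    
ata proce┃                   ┃d resul┃    
ach compo┃                   ┃essions┃    
he framew┃                   ┃request┃    
         ┗━━━━━━━━━━━━━━━━━━━┛       ┃    
                                     ┃    
                                     ┃    
                                     ┃    
                                     ┃    


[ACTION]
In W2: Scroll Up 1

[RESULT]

                                          
         ┏━━━━━━━━━━━━━━━━━━━┓            
         ┃ TabContainer      ┃            
━━━━━━━━━┠───────────────────┨━━━━━━━┓    
TabContai┃[settings.toml]│ ou┃       ┃    
─────────┃───────────────────┃───────┨    
report.md┃max_connections = 3┃py     ┃    
─────────┃buffer_size = 100  ┃───────┃    
he system┃                   ┃s seque┃    
         ┃                   ┃       ┃    
he framew┃                   ┃ries co┃    
rror hand┃                   ┃d resul┃    
he framew┃                   ┃ration ┃    
ata proce┃                   ┃d resul┃    
ach compo┃                   ┃essions┃    
he framew┃                   ┃request┃    
         ┗━━━━━━━━━━━━━━━━━━━┛       ┃    
                                     ┃    
                                     ┃    
                                     ┃    
                                     ┃    


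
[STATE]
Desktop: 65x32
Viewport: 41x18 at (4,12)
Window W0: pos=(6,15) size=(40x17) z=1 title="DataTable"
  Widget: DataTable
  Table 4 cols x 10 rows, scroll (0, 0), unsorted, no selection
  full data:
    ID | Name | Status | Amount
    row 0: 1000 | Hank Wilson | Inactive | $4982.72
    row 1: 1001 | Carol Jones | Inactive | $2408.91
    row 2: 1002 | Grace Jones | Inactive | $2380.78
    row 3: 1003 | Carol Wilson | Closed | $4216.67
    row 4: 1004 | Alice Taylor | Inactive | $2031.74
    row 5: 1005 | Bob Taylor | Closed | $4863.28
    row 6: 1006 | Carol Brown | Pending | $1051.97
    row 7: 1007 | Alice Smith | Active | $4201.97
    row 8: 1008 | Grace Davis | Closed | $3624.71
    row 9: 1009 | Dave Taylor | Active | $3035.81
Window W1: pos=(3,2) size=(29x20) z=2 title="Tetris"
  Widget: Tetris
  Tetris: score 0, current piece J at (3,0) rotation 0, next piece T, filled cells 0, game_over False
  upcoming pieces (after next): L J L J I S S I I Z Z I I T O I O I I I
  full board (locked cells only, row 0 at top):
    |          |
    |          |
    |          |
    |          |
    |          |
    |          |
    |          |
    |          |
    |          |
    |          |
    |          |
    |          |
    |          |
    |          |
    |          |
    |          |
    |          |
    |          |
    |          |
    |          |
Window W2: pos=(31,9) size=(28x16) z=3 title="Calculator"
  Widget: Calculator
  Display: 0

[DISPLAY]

          │0               ┃             
          │                ┃┌───┬───┬───┬
          │                ┃│ 7 │ 8 │ 9 │
          │                ┃├───┼───┼───┼
          │                ┃│ 4 │ 5 │ 6 │
          │                ┃├───┼───┼───┼
          │                ┃│ 1 │ 2 │ 3 │
          │                ┃├───┼───┼───┼
          │                ┃│ 0 │ . │ = │
━━━━━━━━━━━━━━━━━━━━━━━━━━━┃├───┼───┼───┼
  ┃1002│Grace Jones │Inacti┃│ C │ MC│ MR│
  ┃1003│Carol Wilson│Closed┃└───┴───┴───┴
  ┃1004│Alice Taylor│Inacti┗━━━━━━━━━━━━━
  ┃1005│Bob Taylor  │Closed  │$4863.28   
  ┃1006│Carol Brown │Pending │$1051.97   
  ┃1007│Alice Smith │Active  │$4201.97   
  ┃1008│Grace Davis │Closed  │$3624.71   
  ┃1009│Dave Taylor │Active  │$3035.81   


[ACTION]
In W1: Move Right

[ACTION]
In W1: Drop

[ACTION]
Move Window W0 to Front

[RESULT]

          │0               ┃             
          │                ┃┌───┬───┬───┬
          │                ┃│ 7 │ 8 │ 9 │
  ┏━━━━━━━━━━━━━━━━━━━━━━━━━━━━━━━━━━━━━━
  ┃ DataTable                            
  ┠──────────────────────────────────────
  ┃ID  │Name        │Status  │Amount     
  ┃────┼────────────┼────────┼────────   
  ┃1000│Hank Wilson │Inactive│$4982.72   
━━┃1001│Carol Jones │Inactive│$2408.91   
  ┃1002│Grace Jones │Inactive│$2380.78   
  ┃1003│Carol Wilson│Closed  │$4216.67   
  ┃1004│Alice Taylor│Inactive│$2031.74   
  ┃1005│Bob Taylor  │Closed  │$4863.28   
  ┃1006│Carol Brown │Pending │$1051.97   
  ┃1007│Alice Smith │Active  │$4201.97   
  ┃1008│Grace Davis │Closed  │$3624.71   
  ┃1009│Dave Taylor │Active  │$3035.81   


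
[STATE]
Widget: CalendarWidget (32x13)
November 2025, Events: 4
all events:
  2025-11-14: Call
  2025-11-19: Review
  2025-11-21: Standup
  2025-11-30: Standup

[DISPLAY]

         November 2025          
Mo Tu We Th Fr Sa Su            
                1  2            
 3  4  5  6  7  8  9            
10 11 12 13 14* 15 16           
17 18 19* 20 21* 22 23          
24 25 26 27 28 29 30*           
                                
                                
                                
                                
                                
                                


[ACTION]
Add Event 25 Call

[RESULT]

         November 2025          
Mo Tu We Th Fr Sa Su            
                1  2            
 3  4  5  6  7  8  9            
10 11 12 13 14* 15 16           
17 18 19* 20 21* 22 23          
24 25* 26 27 28 29 30*          
                                
                                
                                
                                
                                
                                


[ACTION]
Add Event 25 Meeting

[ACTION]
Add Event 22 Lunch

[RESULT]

         November 2025          
Mo Tu We Th Fr Sa Su            
                1  2            
 3  4  5  6  7  8  9            
10 11 12 13 14* 15 16           
17 18 19* 20 21* 22* 23         
24 25* 26 27 28 29 30*          
                                
                                
                                
                                
                                
                                


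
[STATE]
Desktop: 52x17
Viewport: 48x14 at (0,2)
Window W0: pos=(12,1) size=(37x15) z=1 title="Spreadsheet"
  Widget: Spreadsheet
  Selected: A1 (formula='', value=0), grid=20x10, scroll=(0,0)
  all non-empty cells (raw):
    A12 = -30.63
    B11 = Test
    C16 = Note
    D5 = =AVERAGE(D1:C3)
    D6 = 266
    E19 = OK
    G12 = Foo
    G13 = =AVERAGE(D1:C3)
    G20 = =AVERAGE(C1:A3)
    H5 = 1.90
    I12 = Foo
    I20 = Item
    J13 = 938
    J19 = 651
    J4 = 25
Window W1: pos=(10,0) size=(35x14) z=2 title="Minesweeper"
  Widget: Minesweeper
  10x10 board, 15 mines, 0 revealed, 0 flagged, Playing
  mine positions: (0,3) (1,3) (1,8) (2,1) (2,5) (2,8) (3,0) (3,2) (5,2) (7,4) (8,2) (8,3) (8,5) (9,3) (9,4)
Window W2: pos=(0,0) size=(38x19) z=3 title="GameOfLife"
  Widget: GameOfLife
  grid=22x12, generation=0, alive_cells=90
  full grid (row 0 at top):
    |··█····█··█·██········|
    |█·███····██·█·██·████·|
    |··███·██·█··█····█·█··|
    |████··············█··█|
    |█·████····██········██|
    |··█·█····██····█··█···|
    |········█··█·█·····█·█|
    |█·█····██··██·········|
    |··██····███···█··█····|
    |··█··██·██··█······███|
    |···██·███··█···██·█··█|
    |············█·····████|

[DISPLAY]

┠────────────────────────────────────┨──────┨   
┃Gen: 0                              ┃      ┃───
┃··█····█··█·██········              ┃      ┃   
┃█·███····██·█·██·████·              ┃      ┃   
┃··███·██·█··█····█·█··              ┃      ┃---
┃████··············█··█              ┃      ┃   
┃█·████····██········██              ┃      ┃   
┃··█·█····██····█··█···              ┃      ┃   
┃········█··█·█·····█·█              ┃      ┃   
┃█·█····██··██·········              ┃      ┃   
┃··██····███···█··█····              ┃      ┃ 26
┃··█··██·██··█······███              ┃━━━━━━┛   
┃···██·███··█···██·█··█              ┃  0       
┃············█·····████              ┃━━━━━━━━━━


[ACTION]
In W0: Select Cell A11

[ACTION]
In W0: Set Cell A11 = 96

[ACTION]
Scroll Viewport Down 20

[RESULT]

┃Gen: 0                              ┃      ┃───
┃··█····█··█·██········              ┃      ┃   
┃█·███····██·█·██·████·              ┃      ┃   
┃··███·██·█··█····█·█··              ┃      ┃---
┃████··············█··█              ┃      ┃   
┃█·████····██········██              ┃      ┃   
┃··█·█····██····█··█···              ┃      ┃   
┃········█··█·█·····█·█              ┃      ┃   
┃█·█····██··██·········              ┃      ┃   
┃··██····███···█··█····              ┃      ┃ 26
┃··█··██·██··█······███              ┃━━━━━━┛   
┃···██·███··█···██·█··█              ┃  0       
┃············█·····████              ┃━━━━━━━━━━
┃                                    ┃          
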